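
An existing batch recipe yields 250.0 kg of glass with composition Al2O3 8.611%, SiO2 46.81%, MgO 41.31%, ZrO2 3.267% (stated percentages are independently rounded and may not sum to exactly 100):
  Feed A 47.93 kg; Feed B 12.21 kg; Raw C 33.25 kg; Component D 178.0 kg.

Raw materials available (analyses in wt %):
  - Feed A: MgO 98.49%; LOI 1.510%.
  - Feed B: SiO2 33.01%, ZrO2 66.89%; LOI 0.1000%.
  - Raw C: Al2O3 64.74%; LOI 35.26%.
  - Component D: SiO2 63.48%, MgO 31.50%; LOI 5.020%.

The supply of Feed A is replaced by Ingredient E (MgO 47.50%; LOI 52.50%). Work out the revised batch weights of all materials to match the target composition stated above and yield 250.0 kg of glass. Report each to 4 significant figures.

Revised batch per 250.0 kg glass:
  Ingredient E: 99.38 kg
  Feed B: 12.21 kg
  Raw C: 33.25 kg
  Component D: 178.0 kg
Total batch = 322.8 kg; LOI loss = 72.85 kg

The whole derivation carries full float precision in every operation; intermediates are shown rounded to 4 significant figures alongside each step — every reported figure takes exactly one rounding; all derived quantities are re-derived at full precision (four oxide percentages, ignition loss, glass mass, the totals, the yield) from the weighed amounts on 250.0 kg of glass as they appear in the problem or answer text.
The oxide mass targets at 250.0 kg glass:
  Al2O3: 8.611% × 250.0 = 21.53 kg
  SiO2: 46.81% × 250.0 = 117.0 kg
  MgO: 41.31% × 250.0 = 103.3 kg
  ZrO2: 3.267% × 250.0 = 8.168 kg
Sums-versus-targets review working from each reported weight, against the basis in use (oxide sums agree with the targets exact up to rounding of places):
  Al2O3: 33.25·0.6474 = 21.53 kg (target 21.53 kg)
  SiO2: 12.21·0.3301 + 178.0·0.6348 = 117.0 kg (target 117.0 kg)
  MgO: 99.38·0.4750 + 178.0·0.3150 = 103.3 kg (target 103.3 kg)
  ZrO2: 12.21·0.6689 = 8.167 kg (target 8.168 kg)
Glass mass check: the batch minus its LOI: 250.0 kg (targets for the oxides total 250.0 kg; with the basis standing at 250.0 kg — any gap is answer rounding).
Whole-batch sum: Σ batch = 322.8 kg; loss to ignition Σ batch·LOI = 72.85 kg; yield, glass over the total, = 77.44%.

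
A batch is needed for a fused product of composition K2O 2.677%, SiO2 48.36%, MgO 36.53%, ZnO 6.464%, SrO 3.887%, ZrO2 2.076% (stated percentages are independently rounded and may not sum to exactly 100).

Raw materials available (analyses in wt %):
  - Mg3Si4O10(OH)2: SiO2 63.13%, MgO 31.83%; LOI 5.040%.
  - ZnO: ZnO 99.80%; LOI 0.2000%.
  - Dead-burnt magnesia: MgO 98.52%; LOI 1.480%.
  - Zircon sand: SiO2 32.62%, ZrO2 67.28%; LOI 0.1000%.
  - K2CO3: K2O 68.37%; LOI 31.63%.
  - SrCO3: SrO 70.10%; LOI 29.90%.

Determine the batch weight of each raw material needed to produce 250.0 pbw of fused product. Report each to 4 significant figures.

Working values appear rounded off to 4 significant figures in the printout; the whole derivation keeps full float precision in every operation; each reported value receives exactly one rounding. Derived quantities (the totals, the yield, ignition loss, six oxide percentages, glass mass) are computed from the weighed amounts on 250.0 pbw of glass in full float precision, precisely as stated by either problem or answer.
The oxide mass targets at 250.0 pbw fused product:
  K2O: 2.677% × 250.0 = 6.692 pbw
  SiO2: 48.36% × 250.0 = 120.9 pbw
  MgO: 36.53% × 250.0 = 91.32 pbw
  ZnO: 6.464% × 250.0 = 16.16 pbw
  SrO: 3.887% × 250.0 = 9.718 pbw
  ZrO2: 2.076% × 250.0 = 5.190 pbw
Verifying the oxide balance using the reported weights, under the basis named above (delivered sums recover each target within answer rounding):
  K2O: 9.789·0.6837 = 6.693 pbw (target 6.692 pbw)
  SiO2: 187.5·0.6313 + 7.714·0.3262 = 120.9 pbw (target 120.9 pbw)
  MgO: 187.5·0.3183 + 32.11·0.9852 = 91.32 pbw (target 91.32 pbw)
  ZnO: 16.19·0.9980 = 16.16 pbw (target 16.16 pbw)
  SrO: 13.86·0.7010 = 9.716 pbw (target 9.718 pbw)
  ZrO2: 7.714·0.6728 = 5.190 pbw (target 5.190 pbw)
Glass-mass bookkeeping: total batch − LOI = 250.0 pbw (the Σ of target masses is 250.0 pbw; versus the stated basis of 250.0 pbw — gaps are rounding artifacts).
Batch total: Σ batch = 267.2 pbw; LOI loss = Σ batch·LOI = 17.21 pbw; glass ÷ batch gives a yield of 93.56%.

Batch per 250.0 pbw fused product:
  Mg3Si4O10(OH)2: 187.5 pbw
  ZnO: 16.19 pbw
  Dead-burnt magnesia: 32.11 pbw
  Zircon sand: 7.714 pbw
  K2CO3: 9.789 pbw
  SrCO3: 13.86 pbw
Total batch = 267.2 pbw; LOI loss = 17.21 pbw; yield = 93.56%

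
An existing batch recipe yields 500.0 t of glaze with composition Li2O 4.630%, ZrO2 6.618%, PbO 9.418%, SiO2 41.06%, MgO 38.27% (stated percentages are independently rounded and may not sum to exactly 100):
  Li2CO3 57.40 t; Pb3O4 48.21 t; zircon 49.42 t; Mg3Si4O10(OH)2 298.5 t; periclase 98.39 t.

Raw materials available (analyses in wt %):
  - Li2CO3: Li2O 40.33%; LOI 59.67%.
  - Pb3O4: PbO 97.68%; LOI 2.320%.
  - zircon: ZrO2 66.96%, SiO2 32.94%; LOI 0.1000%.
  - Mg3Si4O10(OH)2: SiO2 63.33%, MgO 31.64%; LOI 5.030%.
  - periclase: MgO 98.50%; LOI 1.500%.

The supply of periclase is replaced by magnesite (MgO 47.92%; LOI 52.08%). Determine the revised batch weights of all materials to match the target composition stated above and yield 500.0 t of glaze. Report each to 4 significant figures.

Revised batch per 500.0 t glaze:
  Li2CO3: 57.40 t
  Pb3O4: 48.21 t
  zircon: 49.42 t
  Mg3Si4O10(OH)2: 298.5 t
  magnesite: 202.2 t
Total batch = 655.7 t; LOI loss = 155.7 t

Working values are displayed (rounded to 4 significant figures) within the worked lines — each numeric step keeps full float precision all the way through. A single rounding completes every reported result — all derived quantities, including five oxide percentages, LOI, net glass mass, the totals, yield, are rebuilt from the weighed amounts per 500.0 t of glass at full precision exactly as shown in the problem or answer text.
Target masses of each oxide per 500.0 t glaze:
  Li2O: 4.630% × 500.0 = 23.15 t
  ZrO2: 6.618% × 500.0 = 33.09 t
  PbO: 9.418% × 500.0 = 47.09 t
  SiO2: 41.06% × 500.0 = 205.3 t
  MgO: 38.27% × 500.0 = 191.4 t
Balance tally, oxide-wise, on the weights just shown, per the basis as stated (sums match the target masses inside rounding margins):
  Li2O: 57.40·0.4033 = 23.15 t (target 23.15 t)
  ZrO2: 49.42·0.6696 = 33.09 t (target 33.09 t)
  PbO: 48.21·0.9768 = 47.09 t (target 47.09 t)
  SiO2: 49.42·0.3294 + 298.5·0.6333 = 205.3 t (target 205.3 t)
  MgO: 298.5·0.3164 + 202.2·0.4792 = 191.3 t (target 191.4 t)
Consistency of the glass mass: batch Σ − ignition loss = 500.0 t (oxide target masses add up to 500.0 t; against the stated basis, 500.0 t — any gap is answer rounding).
Adding the batch up: Σ batch = 655.7 t; LOI removed, Σ of batch·LOI: 155.7 t; yield: glass divided by total = 76.25%.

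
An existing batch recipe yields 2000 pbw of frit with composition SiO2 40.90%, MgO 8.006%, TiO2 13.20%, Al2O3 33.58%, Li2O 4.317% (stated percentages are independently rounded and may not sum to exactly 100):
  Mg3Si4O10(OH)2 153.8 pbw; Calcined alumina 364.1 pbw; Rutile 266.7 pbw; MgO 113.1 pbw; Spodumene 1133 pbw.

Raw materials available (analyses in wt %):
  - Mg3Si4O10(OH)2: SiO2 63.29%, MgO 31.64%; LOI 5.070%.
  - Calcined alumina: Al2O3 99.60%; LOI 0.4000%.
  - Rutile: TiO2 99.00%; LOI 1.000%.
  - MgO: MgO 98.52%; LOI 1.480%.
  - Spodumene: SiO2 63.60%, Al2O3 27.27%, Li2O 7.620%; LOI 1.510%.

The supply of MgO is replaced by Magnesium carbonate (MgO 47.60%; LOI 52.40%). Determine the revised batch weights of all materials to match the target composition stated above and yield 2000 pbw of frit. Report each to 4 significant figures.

In-progress results appear, with 4-significant-figure rounding, alongside each step — every computation carries exact precision all the way through; exactly one rounding lands on each reported number. Derived quantities are computed at exact precision (the yield, ignition loss, the five compositions, the totals, net glass mass) from the weighed amounts per 2000 pbw of glass exactly as printed in the question or the answer.
The oxide mass targets at 2000 pbw frit:
  SiO2: 40.90% × 2000 = 818.0 pbw
  MgO: 8.006% × 2000 = 160.1 pbw
  TiO2: 13.20% × 2000 = 264.0 pbw
  Al2O3: 33.58% × 2000 = 671.6 pbw
  Li2O: 4.317% × 2000 = 86.34 pbw
Balance tally, oxide-wise, per the reported batch figures, per the basis as stated (delivered sums recover each target exact up to rounding of places):
  SiO2: 153.8·0.6329 + 1133·0.6360 = 817.9 pbw (target 818.0 pbw)
  MgO: 153.8·0.3164 + 234.1·0.4760 = 160.1 pbw (target 160.1 pbw)
  TiO2: 266.7·0.9900 = 264.0 pbw (target 264.0 pbw)
  Al2O3: 364.1·0.9960 + 1133·0.2727 = 671.6 pbw (target 671.6 pbw)
  Li2O: 1133·0.07620 = 86.33 pbw (target 86.34 pbw)
The glass-mass cross-check: Σ batch − LOI loss = 2000 pbw (per-oxide target masses sum to 2000 pbw; versus the stated basis of 2000 pbw — differing by rounding only).
Batch grand total — Σ batch = 2152 pbw; loss to ignition Σ batch·LOI = 151.7 pbw; yield = glass ÷ total batch = 92.95%.

Revised batch per 2000 pbw frit:
  Mg3Si4O10(OH)2: 153.8 pbw
  Calcined alumina: 364.1 pbw
  Rutile: 266.7 pbw
  Magnesium carbonate: 234.1 pbw
  Spodumene: 1133 pbw
Total batch = 2152 pbw; LOI loss = 151.7 pbw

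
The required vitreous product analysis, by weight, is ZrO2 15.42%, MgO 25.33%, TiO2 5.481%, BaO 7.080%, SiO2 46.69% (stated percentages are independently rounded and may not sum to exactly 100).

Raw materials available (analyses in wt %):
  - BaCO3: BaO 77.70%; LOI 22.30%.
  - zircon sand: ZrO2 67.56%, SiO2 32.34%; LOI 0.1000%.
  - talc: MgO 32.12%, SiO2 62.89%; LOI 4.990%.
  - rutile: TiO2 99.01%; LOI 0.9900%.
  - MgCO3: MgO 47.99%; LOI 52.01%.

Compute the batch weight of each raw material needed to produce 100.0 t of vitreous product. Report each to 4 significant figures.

Batch per 100.0 t vitreous product:
  BaCO3: 9.112 t
  zircon sand: 22.82 t
  talc: 62.50 t
  rutile: 5.536 t
  MgCO3: 10.95 t
Total batch = 110.9 t; LOI loss = 10.92 t; yield = 90.15%

All internal work carries full precision through the solve; in-progress results appear rounded to four significant figures alongside each step — each reported result sees exactly one rounding — derived quantities, including yield, totals, net glass mass, the five compositions, ignition loss, are re-derived from the weighed amounts per 100.0 t of glass in full precision, as they appear in either problem or answer.
Per-oxide target masses for 100.0 t vitreous product:
  ZrO2: 15.42% × 100.0 = 15.42 t
  MgO: 25.33% × 100.0 = 25.33 t
  TiO2: 5.481% × 100.0 = 5.481 t
  BaO: 7.080% × 100.0 = 7.080 t
  SiO2: 46.69% × 100.0 = 46.69 t
A balance pass over the oxides, with the batch weights as given, under the basis named above (every target is met by its sum inside rounding margins):
  ZrO2: 22.82·0.6756 = 15.42 t (target 15.42 t)
  MgO: 62.50·0.3212 + 10.95·0.4799 = 25.33 t (target 25.33 t)
  TiO2: 5.536·0.9901 = 5.481 t (target 5.481 t)
  BaO: 9.112·0.7770 = 7.080 t (target 7.080 t)
  SiO2: 22.82·0.3234 + 62.50·0.6289 = 46.69 t (target 46.69 t)
Glass-mass sanity pass: the batch minus its LOI: 99.99 t (oxide target masses add up to 100.0 t; basis as stated: 100.0 t — a pure rounding effect).
Adding the batch up: Σ batch = 110.9 t; ignition loss, Σ(batch × LOI) = 10.92 t; glass ÷ batch gives a yield of 90.15%.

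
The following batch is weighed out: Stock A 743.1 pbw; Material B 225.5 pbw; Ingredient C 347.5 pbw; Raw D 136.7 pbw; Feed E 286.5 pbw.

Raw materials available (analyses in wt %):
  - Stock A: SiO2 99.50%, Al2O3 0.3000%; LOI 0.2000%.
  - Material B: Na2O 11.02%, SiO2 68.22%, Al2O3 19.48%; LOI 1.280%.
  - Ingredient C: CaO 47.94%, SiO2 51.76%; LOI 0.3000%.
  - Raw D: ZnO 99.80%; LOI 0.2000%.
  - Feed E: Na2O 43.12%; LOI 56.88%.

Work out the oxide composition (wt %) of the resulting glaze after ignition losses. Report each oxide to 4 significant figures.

Glass mass = 1571 pbw (batch 1739 − LOI 168.6).
Composition: ZnO 8.686%, CaO 10.61%, Na2O 9.448%, SiO2 68.32%, Al2O3 2.939%

Values along the way are shown rounded off to 4 significant digits on the page. The whole derivation holds full precision in every operation — each reported figure is rounded just once; derived quantities are recomputed from the weighed amounts at 1571 pbw of glass in full precision (totals, the yield, glass mass, LOI, five oxide percentages) as they appear in the problem or the answer.
What the batch supplies per oxide:
  ZnO: 136.7·0.9980 = 136.4 pbw
  CaO: 347.5·0.4794 = 166.6 pbw
  Na2O: 225.5·0.1102 + 286.5·0.4312 = 148.4 pbw
  SiO2: 743.1·0.9950 + 225.5·0.6822 + 347.5·0.5176 = 1073 pbw
  Al2O3: 743.1·0.003000 + 225.5·0.1948 = 46.16 pbw
LOI: 743.1·0.002000 + 225.5·0.01280 + 347.5·0.003000 + 136.7·0.002000 + 286.5·0.5688 = 168.6 pbw
Resulting glass, batch − LOI: 1739 − 168.6 = 1571 pbw (consistent with Σ oxide mass)
oxide / glass × 100 gives the wt %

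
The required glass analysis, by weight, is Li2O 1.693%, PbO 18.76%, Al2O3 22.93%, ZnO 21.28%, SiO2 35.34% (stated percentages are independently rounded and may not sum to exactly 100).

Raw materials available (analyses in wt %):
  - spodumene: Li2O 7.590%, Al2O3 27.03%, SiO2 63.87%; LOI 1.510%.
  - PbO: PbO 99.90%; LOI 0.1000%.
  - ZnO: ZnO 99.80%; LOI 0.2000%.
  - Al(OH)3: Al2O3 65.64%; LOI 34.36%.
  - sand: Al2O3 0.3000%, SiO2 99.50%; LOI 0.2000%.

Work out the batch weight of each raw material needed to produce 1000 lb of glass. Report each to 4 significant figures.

Batch per 1000 lb glass:
  spodumene: 223.1 lb
  PbO: 187.8 lb
  ZnO: 213.2 lb
  Al(OH)3: 256.5 lb
  sand: 212.0 lb
Total batch = 1093 lb; LOI loss = 92.54 lb; yield = 91.53%

All arithmetic runs at full float precision from start to finish. Working values appear (rounded to four significant figures) alongside each step. A single rounding produces each reported number. Derived quantities are recomputed at full precision (glass mass, five oxide percentages, yield, ignition loss, the totals) using the weight values for 1000 lb of glass exactly as shown in the problem or the answer.
The oxide mass targets at 1000 lb glass:
  Li2O: 1.693% × 1000 = 16.93 lb
  PbO: 18.76% × 1000 = 187.6 lb
  Al2O3: 22.93% × 1000 = 229.3 lb
  ZnO: 21.28% × 1000 = 212.8 lb
  SiO2: 35.34% × 1000 = 353.4 lb
Balance tally, oxide-wise, from the weights as reported, relative to the basis at hand (sums match the target masses net of answer rounding effects):
  Li2O: 223.1·0.07590 = 16.93 lb (target 16.93 lb)
  PbO: 187.8·0.9990 = 187.6 lb (target 187.6 lb)
  Al2O3: 223.1·0.2703 + 256.5·0.6564 + 212.0·0.003000 = 229.3 lb (target 229.3 lb)
  ZnO: 213.2·0.9980 = 212.8 lb (target 212.8 lb)
  SiO2: 223.1·0.6387 + 212.0·0.9950 = 353.4 lb (target 353.4 lb)
Consistency of the glass mass: batch total minus LOI = 1000 lb (per-oxide target masses sum to 1000 lb; stated basis 1000 lb — any gap is answer rounding).
Whole-batch sum: Σ batch = 1093 lb; loss to ignition Σ batch·LOI = 92.54 lb; yield = glass ÷ total batch = 91.53%.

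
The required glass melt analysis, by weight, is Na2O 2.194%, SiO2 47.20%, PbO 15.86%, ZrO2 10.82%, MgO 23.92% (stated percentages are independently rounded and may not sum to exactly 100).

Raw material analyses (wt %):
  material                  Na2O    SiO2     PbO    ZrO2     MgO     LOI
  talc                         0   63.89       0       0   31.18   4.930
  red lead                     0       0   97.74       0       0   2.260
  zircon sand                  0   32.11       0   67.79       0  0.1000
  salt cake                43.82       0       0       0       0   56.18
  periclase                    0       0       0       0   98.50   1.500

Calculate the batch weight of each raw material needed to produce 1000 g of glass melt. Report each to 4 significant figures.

Batch per 1000 g glass melt:
  talc: 658.6 g
  red lead: 162.3 g
  zircon sand: 159.6 g
  salt cake: 50.07 g
  periclase: 34.38 g
Total batch = 1065 g; LOI loss = 64.94 g; yield = 93.90%

Intermediates appear (rounded to 4 significant digits) in the printout. All arithmetic carries exact precision throughout — each reported number undergoes a single rounding — derived quantities (five oxide percentages, totals, LOI, yield, net glass mass) are rebuilt in exact precision starting from the weights at 1000 g of glass, precisely as stated by either problem or answer.
Oxide-by-oxide targets in 1000 g glass melt:
  Na2O: 2.194% × 1000 = 21.94 g
  SiO2: 47.20% × 1000 = 472.0 g
  PbO: 15.86% × 1000 = 158.6 g
  ZrO2: 10.82% × 1000 = 108.2 g
  MgO: 23.92% × 1000 = 239.2 g
Checking each oxide sum applying the batch weights above, per the basis as stated (oxide sums agree with the targets net of answer rounding effects):
  Na2O: 50.07·0.4382 = 21.94 g (target 21.94 g)
  SiO2: 658.6·0.6389 + 159.6·0.3211 = 472.0 g (target 472.0 g)
  PbO: 162.3·0.9774 = 158.6 g (target 158.6 g)
  ZrO2: 159.6·0.6779 = 108.2 g (target 108.2 g)
  MgO: 658.6·0.3118 + 34.38·0.9850 = 239.2 g (target 239.2 g)
Mass balance on the glass: batch total minus LOI = 1000 g (per-oxide target masses sum to 999.9 g; with the basis standing at 1000 g — gaps are rounding artifacts).
Batch total: Σ batch = 1065 g; loss to ignition Σ batch·LOI = 64.94 g; yield: glass divided by total = 93.90%.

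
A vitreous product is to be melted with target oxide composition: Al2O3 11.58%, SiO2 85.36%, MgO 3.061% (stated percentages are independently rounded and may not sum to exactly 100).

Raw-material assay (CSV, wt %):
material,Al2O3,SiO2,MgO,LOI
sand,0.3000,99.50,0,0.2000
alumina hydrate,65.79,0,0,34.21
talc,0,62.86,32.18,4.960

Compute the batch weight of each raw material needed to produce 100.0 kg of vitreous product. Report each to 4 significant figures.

The whole derivation holds full precision from start to finish; rounding to four significant digits governs each mid-chain value as printed; a single rounding completes each reported value; the derived quantities are re-derived in exact precision (three oxide percentages, net glass mass, LOI, the yield, totals) starting from the weights at 100.0 kg of glass exactly as shown in problem or answer.
Per-oxide target masses for 100.0 kg vitreous product:
  Al2O3: 11.58% × 100.0 = 11.58 kg
  SiO2: 85.36% × 100.0 = 85.36 kg
  MgO: 3.061% × 100.0 = 3.061 kg
A balance pass over the oxides, per the reported batch figures, under the basis named above (oxide sums agree with the targets inside rounding margins):
  Al2O3: 79.78·0.003000 + 17.24·0.6579 = 11.58 kg (target 11.58 kg)
  SiO2: 79.78·0.9950 + 9.512·0.6286 = 85.36 kg (target 85.36 kg)
  MgO: 9.512·0.3218 = 3.061 kg (target 3.061 kg)
Mass balance on the glass: batch Σ − ignition loss = 100.0 kg (the Σ of target masses is 100.0 kg; versus the stated basis of 100.0 kg — rounding explains the deltas).
Whole-batch sum: Σ batch = 106.5 kg; LOI removed, Σ of batch·LOI: 6.529 kg; as yield: glass ÷ batch → 93.87%.

Batch per 100.0 kg vitreous product:
  sand: 79.78 kg
  alumina hydrate: 17.24 kg
  talc: 9.512 kg
Total batch = 106.5 kg; LOI loss = 6.529 kg; yield = 93.87%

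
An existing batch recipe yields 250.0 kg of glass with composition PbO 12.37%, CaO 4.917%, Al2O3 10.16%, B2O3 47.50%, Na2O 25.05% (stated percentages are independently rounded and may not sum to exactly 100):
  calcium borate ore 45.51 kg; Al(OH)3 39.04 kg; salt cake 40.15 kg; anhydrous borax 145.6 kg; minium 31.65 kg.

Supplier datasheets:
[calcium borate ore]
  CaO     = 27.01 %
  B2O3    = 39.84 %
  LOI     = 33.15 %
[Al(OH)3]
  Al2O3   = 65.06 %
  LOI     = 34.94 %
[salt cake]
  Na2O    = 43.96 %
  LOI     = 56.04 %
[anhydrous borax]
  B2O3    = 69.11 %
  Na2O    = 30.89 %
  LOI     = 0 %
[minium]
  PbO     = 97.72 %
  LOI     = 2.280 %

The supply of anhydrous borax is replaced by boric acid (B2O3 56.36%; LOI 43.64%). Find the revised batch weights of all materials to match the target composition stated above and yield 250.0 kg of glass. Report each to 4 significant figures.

Revised batch per 250.0 kg glass:
  calcium borate ore: 45.51 kg
  Al(OH)3: 39.04 kg
  salt cake: 142.5 kg
  boric acid: 178.5 kg
  minium: 31.65 kg
Total batch = 437.2 kg; LOI loss = 187.2 kg

Working values appear with 4-significant-digit rounding on the page. All internal work keeps full float precision through the solve. Exactly one rounding is applied to every reported figure — derived quantities (glass mass, five oxide percentages, ignition loss, the yield, the totals) are rebuilt at full float precision from the weighed amounts on 250.0 kg of glass as given in the problem or the answer.
Target oxide masses per 250.0 kg glass:
  PbO: 12.37% × 250.0 = 30.92 kg
  CaO: 4.917% × 250.0 = 12.29 kg
  Al2O3: 10.16% × 250.0 = 25.40 kg
  B2O3: 47.50% × 250.0 = 118.8 kg
  Na2O: 25.05% × 250.0 = 62.62 kg
Sums-versus-targets review from the weights as reported, for the quoted basis mass (sum by sum, the targets are met up to rounding of the answer):
  PbO: 31.65·0.9772 = 30.93 kg (target 30.92 kg)
  CaO: 45.51·0.2701 = 12.29 kg (target 12.29 kg)
  Al2O3: 39.04·0.6506 = 25.40 kg (target 25.40 kg)
  B2O3: 45.51·0.3984 + 178.5·0.5636 = 118.7 kg (target 118.8 kg)
  Na2O: 142.5·0.4396 = 62.64 kg (target 62.62 kg)
Auditing the glass mass value: the batch minus its LOI: 250.0 kg (summing oxide targets gives 250.0 kg; with the basis standing at 250.0 kg — a pure rounding effect).
Total batch = Σ batch = 437.2 kg; loss to ignition Σ batch·LOI = 187.2 kg; as yield: glass ÷ batch → 57.18%.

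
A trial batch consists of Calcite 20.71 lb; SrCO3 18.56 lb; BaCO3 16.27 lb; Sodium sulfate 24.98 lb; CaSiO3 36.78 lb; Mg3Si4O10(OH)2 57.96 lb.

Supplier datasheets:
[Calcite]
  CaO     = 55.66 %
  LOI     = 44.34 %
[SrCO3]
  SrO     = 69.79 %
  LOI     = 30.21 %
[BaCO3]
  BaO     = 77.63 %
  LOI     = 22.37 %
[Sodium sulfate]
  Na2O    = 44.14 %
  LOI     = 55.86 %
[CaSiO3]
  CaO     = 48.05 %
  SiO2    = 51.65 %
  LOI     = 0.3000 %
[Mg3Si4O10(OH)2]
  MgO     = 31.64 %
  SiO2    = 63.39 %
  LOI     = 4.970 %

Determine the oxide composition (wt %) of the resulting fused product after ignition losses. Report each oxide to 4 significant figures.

Intermediates are shown with 4-significant-digit rounding as written; all internal work keeps full float precision at each step; each reported number takes just one rounding; derived quantities are recomputed in exact precision (net glass mass, totals, six oxide percentages, yield, LOI) starting from the weights for 139.9 lb of glass, as set out in either problem or answer.
Mass of each oxide from the mix:
  Na2O: 24.98·0.4414 = 11.03 lb
  BaO: 16.27·0.7763 = 12.63 lb
  MgO: 57.96·0.3164 = 18.34 lb
  CaO: 20.71·0.5566 + 36.78·0.4805 = 29.20 lb
  SrO: 18.56·0.6979 = 12.95 lb
  SiO2: 36.78·0.5165 + 57.96·0.6339 = 55.74 lb
LOI: 20.71·0.4434 + 18.56·0.3021 + 16.27·0.2237 + 24.98·0.5586 + 36.78·0.003000 + 57.96·0.04970 = 35.37 lb
Glass = total batch minus LOI = 175.3 − 35.37 = 139.9 lb (matching Σ of the oxides)
percent share: oxide ÷ glass, ×100

Glass mass = 139.9 lb (batch 175.3 − LOI 35.37).
Composition: Na2O 7.882%, BaO 9.029%, MgO 13.11%, CaO 20.87%, SrO 9.260%, SiO2 39.85%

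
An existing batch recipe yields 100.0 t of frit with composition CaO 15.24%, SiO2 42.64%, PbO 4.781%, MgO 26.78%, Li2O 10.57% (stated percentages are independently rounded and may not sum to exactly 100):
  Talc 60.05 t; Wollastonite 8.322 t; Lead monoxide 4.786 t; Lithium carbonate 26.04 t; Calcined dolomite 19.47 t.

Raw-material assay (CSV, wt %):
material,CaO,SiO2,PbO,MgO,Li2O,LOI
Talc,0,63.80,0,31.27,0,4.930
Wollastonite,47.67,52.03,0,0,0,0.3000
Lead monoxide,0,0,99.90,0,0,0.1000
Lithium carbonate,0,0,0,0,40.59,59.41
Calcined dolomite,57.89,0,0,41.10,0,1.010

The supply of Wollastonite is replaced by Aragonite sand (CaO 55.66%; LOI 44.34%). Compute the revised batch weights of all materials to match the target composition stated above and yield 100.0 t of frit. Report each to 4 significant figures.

All internal work maintains full float precision throughout — working values are shown with 4-significant-digit rounding in the working; every reported number is rounded only once. The derived quantities (five oxide percentages, LOI, glass mass, the yield, the totals) are carried at exact precision from the weighed amounts on 100.0 t of glass as they appear in problem or answer.
Target masses of each oxide per 100.0 t frit:
  CaO: 15.24% × 100.0 = 15.24 t
  SiO2: 42.64% × 100.0 = 42.64 t
  PbO: 4.781% × 100.0 = 4.781 t
  MgO: 26.78% × 100.0 = 26.78 t
  Li2O: 10.57% × 100.0 = 10.57 t
Balance tally, oxide-wise, from the weights as reported, against the basis in use (summed amounts equal target values once rounding is allowed for):
  CaO: 12.50·0.5566 + 14.31·0.5789 = 15.24 t (target 15.24 t)
  SiO2: 66.83·0.6380 = 42.64 t (target 42.64 t)
  PbO: 4.786·0.9990 = 4.781 t (target 4.781 t)
  MgO: 66.83·0.3127 + 14.31·0.4110 = 26.78 t (target 26.78 t)
  Li2O: 26.04·0.4059 = 10.57 t (target 10.57 t)
Glass-mass bookkeeping: Σ batch − LOI loss = 100.0 t (oxide target masses add up to 100.0 t; stated basis 100.0 t — gaps are rounding artifacts).
Summing the batch: Σ batch = 124.5 t; LOI removed, Σ of batch·LOI: 24.46 t; yield, glass over the total, = 80.35%.

Revised batch per 100.0 t frit:
  Talc: 66.83 t
  Aragonite sand: 12.50 t
  Lead monoxide: 4.786 t
  Lithium carbonate: 26.04 t
  Calcined dolomite: 14.31 t
Total batch = 124.5 t; LOI loss = 24.46 t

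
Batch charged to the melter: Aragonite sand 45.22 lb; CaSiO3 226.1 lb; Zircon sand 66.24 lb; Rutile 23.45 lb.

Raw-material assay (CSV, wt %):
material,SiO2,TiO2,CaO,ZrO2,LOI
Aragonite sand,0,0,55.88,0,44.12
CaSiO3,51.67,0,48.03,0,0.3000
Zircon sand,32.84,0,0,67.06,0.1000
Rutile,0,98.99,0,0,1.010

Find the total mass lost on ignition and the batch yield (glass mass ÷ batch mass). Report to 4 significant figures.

LOI loss = 20.93 lb; glass = 340.1 lb; yield = 94.20%

The whole derivation holds full precision in every operation; mid-chain values are printed (rounded to four significant digits) within the worked lines — each reported result is rounded only once — derived quantities are computed in full float precision (ignition loss, totals, the four compositions, net glass mass, yield) from the weighed amounts per 340.1 lb of glass, as given in problem or answer.
Loss on ignition, line by line:
  Aragonite sand: 45.22 × 0.4412 = 19.95 lb
  CaSiO3: 226.1 × 0.003000 = 0.6783 lb
  Zircon sand: 66.24 × 0.001000 = 0.06624 lb
  Rutile: 23.45 × 0.01010 = 0.2368 lb
Total LOI = 20.93 lb
Glass = batch − LOI = 361.0 − 20.93 = 340.1 lb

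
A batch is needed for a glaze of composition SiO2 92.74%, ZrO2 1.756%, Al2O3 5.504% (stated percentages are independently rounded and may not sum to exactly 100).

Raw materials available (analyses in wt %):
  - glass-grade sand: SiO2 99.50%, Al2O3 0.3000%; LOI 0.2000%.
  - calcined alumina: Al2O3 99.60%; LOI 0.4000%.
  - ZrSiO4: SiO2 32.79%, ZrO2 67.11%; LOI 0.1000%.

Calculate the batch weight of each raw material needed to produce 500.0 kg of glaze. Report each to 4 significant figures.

Batch per 500.0 kg glaze:
  glass-grade sand: 461.7 kg
  calcined alumina: 26.24 kg
  ZrSiO4: 13.08 kg
Total batch = 501.0 kg; LOI loss = 1.041 kg; yield = 99.79%

In-progress results are rounded to four significant digits when displayed — all arithmetic carries full float precision in every operation. Every reported figure is rounded once only — all derived quantities (glass mass, the yield, three oxide percentages, totals, ignition loss) are recomputed starting from the weights per 500.0 kg of glass in full float precision, as written in problem or answer.
Target oxide masses per 500.0 kg glaze:
  SiO2: 92.74% × 500.0 = 463.7 kg
  ZrO2: 1.756% × 500.0 = 8.780 kg
  Al2O3: 5.504% × 500.0 = 27.52 kg
A balance pass over the oxides, applying the batch weights above, for the quoted basis mass (oxide sums agree with the targets given rounding of the digits):
  SiO2: 461.7·0.9950 + 13.08·0.3279 = 463.7 kg (target 463.7 kg)
  ZrO2: 13.08·0.6711 = 8.778 kg (target 8.780 kg)
  Al2O3: 461.7·0.003000 + 26.24·0.9960 = 27.52 kg (target 27.52 kg)
Auditing the glass mass value: batch total minus LOI = 500.0 kg (summing oxide targets gives 500.0 kg; stated basis 500.0 kg — differing by rounding only).
Summing the batch: Σ batch = 501.0 kg; Σ batch·LOI gives LOI loss = 1.041 kg; yield: glass divided by total = 99.79%.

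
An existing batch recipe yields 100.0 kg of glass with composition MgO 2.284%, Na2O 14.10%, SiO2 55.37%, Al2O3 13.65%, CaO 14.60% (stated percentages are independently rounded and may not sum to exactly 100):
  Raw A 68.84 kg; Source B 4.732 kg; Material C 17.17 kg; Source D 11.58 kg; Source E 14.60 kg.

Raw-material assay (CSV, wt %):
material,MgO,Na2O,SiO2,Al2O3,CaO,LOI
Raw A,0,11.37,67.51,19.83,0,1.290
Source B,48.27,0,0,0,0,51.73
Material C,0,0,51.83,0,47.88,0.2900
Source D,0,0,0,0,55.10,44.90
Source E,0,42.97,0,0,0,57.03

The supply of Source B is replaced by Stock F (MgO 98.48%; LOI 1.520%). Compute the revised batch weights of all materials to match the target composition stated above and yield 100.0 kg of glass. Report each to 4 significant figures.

The working math keeps full float precision through the solve; the intermediate values are printed, with 4-significant-digit rounding, across the worked steps; every reported value is rounded only once — the derived quantities are carried in exact precision (net glass mass, the yield, LOI, the five compositions, totals) starting from the weights per 100.0 kg of glass as they appear in question or answer.
The oxide mass targets at 100.0 kg glass:
  MgO: 2.284% × 100.0 = 2.284 kg
  Na2O: 14.10% × 100.0 = 14.10 kg
  SiO2: 55.37% × 100.0 = 55.37 kg
  Al2O3: 13.65% × 100.0 = 13.65 kg
  CaO: 14.60% × 100.0 = 14.60 kg
A balance pass over the oxides, with the batch weights as given, for the quoted basis mass (target by target, the sums agree once rounding is allowed for):
  MgO: 2.319·0.9848 = 2.284 kg (target 2.284 kg)
  Na2O: 68.84·0.1137 + 14.60·0.4297 = 14.10 kg (target 14.10 kg)
  SiO2: 68.84·0.6751 + 17.17·0.5183 = 55.37 kg (target 55.37 kg)
  Al2O3: 68.84·0.1983 = 13.65 kg (target 13.65 kg)
  CaO: 17.17·0.4788 + 11.58·0.5510 = 14.60 kg (target 14.60 kg)
Mass balance on the glass: net batch after ignition = 100.0 kg (summing oxide targets gives 100.0 kg; with the basis standing at 100.0 kg — gaps are rounding artifacts).
Summing the batch: Σ batch = 114.5 kg; ignition loss, Σ(batch × LOI) = 14.50 kg; yield: glass divided by total = 87.34%.

Revised batch per 100.0 kg glass:
  Raw A: 68.84 kg
  Stock F: 2.319 kg
  Material C: 17.17 kg
  Source D: 11.58 kg
  Source E: 14.60 kg
Total batch = 114.5 kg; LOI loss = 14.50 kg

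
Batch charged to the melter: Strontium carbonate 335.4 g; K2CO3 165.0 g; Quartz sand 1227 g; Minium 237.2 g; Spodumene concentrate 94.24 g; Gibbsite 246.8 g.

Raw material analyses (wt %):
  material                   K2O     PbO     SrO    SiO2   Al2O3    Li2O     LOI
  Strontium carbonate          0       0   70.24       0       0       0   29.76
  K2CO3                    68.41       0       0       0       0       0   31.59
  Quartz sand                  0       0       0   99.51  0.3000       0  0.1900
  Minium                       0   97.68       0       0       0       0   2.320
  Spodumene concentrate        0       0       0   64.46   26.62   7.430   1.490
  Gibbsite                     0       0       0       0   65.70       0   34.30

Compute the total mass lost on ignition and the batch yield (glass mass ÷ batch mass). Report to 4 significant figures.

LOI loss = 245.8 g; glass = 2060 g; yield = 89.34%

In-progress results are displayed rounded to 4 significant digits as written; all internal work carries full float precision all the way through — every reported number takes a single rounding; derived quantities (totals, the yield, ignition loss, glass mass, six oxide percentages) are recomputed in exact precision using the weight values at 2060 g of glass, exactly as shown in the question or the answer.
Loss on ignition, line by line:
  Strontium carbonate: 335.4 × 0.2976 = 99.82 g
  K2CO3: 165.0 × 0.3159 = 52.12 g
  Quartz sand: 1227 × 0.001900 = 2.331 g
  Minium: 237.2 × 0.02320 = 5.503 g
  Spodumene concentrate: 94.24 × 0.01490 = 1.404 g
  Gibbsite: 246.8 × 0.3430 = 84.65 g
Total LOI = 245.8 g
Glass = batch − LOI = 2306 − 245.8 = 2060 g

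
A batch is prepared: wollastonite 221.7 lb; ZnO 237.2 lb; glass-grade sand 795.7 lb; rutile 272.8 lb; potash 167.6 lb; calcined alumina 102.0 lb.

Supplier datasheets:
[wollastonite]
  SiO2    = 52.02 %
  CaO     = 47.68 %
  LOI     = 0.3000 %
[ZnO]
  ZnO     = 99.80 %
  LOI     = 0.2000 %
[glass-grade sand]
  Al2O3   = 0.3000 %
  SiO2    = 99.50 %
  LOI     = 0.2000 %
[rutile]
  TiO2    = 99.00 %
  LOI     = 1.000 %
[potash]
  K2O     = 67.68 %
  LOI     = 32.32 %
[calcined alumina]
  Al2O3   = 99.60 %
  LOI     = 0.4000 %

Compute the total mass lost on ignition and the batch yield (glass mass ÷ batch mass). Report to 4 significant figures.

All internal work runs at full float precision from start to finish. Intermediates appear (rounded to 4 significant figures) at each printed step — every reported figure sees exactly one rounding. The derived quantities, including totals, yield, the six compositions, net glass mass, ignition loss, are carried starting from the weights per 1737 lb of glass at full float precision, as given in the problem or answer text.
LOI of each material in turn:
  wollastonite: 221.7 × 0.003000 = 0.6651 lb
  ZnO: 237.2 × 0.002000 = 0.4744 lb
  glass-grade sand: 795.7 × 0.002000 = 1.591 lb
  rutile: 272.8 × 0.01000 = 2.728 lb
  potash: 167.6 × 0.3232 = 54.17 lb
  calcined alumina: 102.0 × 0.004000 = 0.4080 lb
Total LOI = 60.04 lb
Glass = batch − LOI = 1797 − 60.04 = 1737 lb

LOI loss = 60.04 lb; glass = 1737 lb; yield = 96.66%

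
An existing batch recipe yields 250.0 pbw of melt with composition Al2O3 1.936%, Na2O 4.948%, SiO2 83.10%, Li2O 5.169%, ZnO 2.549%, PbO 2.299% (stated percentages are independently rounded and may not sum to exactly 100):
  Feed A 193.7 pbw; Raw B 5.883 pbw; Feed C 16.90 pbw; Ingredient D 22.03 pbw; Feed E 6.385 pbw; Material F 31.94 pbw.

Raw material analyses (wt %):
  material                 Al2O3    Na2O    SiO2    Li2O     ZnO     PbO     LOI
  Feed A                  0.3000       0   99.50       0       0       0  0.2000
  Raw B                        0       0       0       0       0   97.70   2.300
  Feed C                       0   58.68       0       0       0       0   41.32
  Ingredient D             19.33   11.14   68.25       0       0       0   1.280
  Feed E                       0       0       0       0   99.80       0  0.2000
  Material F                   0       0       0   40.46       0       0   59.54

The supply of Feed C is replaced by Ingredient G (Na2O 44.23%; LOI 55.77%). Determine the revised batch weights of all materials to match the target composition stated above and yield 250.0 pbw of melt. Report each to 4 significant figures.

All arithmetic runs at full float precision at all times; working values are rounded to 4 significant figures when displayed. Exactly one rounding lands on each reported number — all derived quantities are rebuilt from the weighed amounts per 250.0 pbw of glass at full precision (the totals, net glass mass, the six compositions, LOI, the yield) as quoted within the problem or answer text.
Per-oxide target masses for 250.0 pbw melt:
  Al2O3: 1.936% × 250.0 = 4.840 pbw
  Na2O: 4.948% × 250.0 = 12.37 pbw
  SiO2: 83.10% × 250.0 = 207.8 pbw
  Li2O: 5.169% × 250.0 = 12.92 pbw
  ZnO: 2.549% × 250.0 = 6.372 pbw
  PbO: 2.299% × 250.0 = 5.748 pbw
Oxide-by-oxide audit given the weights on record, on the stated basis (summed amounts equal target values net of answer rounding effects):
  Al2O3: 193.7·0.003000 + 22.03·0.1933 = 4.839 pbw (target 4.840 pbw)
  Na2O: 22.42·0.4423 + 22.03·0.1114 = 12.37 pbw (target 12.37 pbw)
  SiO2: 193.7·0.9950 + 22.03·0.6825 = 207.8 pbw (target 207.8 pbw)
  Li2O: 31.94·0.4046 = 12.92 pbw (target 12.92 pbw)
  ZnO: 6.385·0.9980 = 6.372 pbw (target 6.372 pbw)
  PbO: 5.883·0.9770 = 5.748 pbw (target 5.748 pbw)
The glass-mass cross-check: batch total minus LOI = 250.0 pbw (summing oxide targets gives 250.0 pbw; against the stated basis, 250.0 pbw — differing by rounding only).
Summing the batch: Σ batch = 282.4 pbw; the LOI term Σ batch·LOI equals 32.34 pbw; the yield ratio, glass ÷ batch: 88.55%.

Revised batch per 250.0 pbw melt:
  Feed A: 193.7 pbw
  Raw B: 5.883 pbw
  Ingredient G: 22.42 pbw
  Ingredient D: 22.03 pbw
  Feed E: 6.385 pbw
  Material F: 31.94 pbw
Total batch = 282.4 pbw; LOI loss = 32.34 pbw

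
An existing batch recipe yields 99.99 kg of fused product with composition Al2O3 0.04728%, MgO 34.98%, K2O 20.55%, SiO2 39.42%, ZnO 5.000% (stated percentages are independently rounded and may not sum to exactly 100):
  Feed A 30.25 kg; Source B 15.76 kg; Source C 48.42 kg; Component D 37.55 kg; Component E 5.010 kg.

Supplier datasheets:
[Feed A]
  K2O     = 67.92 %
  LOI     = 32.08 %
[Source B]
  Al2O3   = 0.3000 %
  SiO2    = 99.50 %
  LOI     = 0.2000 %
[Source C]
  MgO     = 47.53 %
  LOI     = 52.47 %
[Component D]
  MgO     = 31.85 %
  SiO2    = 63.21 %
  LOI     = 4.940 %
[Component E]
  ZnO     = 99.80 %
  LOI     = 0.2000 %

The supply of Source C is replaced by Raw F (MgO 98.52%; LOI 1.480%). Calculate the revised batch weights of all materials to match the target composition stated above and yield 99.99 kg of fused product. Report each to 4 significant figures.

Revised batch per 99.99 kg fused product:
  Feed A: 30.25 kg
  Source B: 15.76 kg
  Raw F: 23.36 kg
  Component D: 37.55 kg
  Component E: 5.010 kg
Total batch = 111.9 kg; LOI loss = 11.95 kg

Every computation holds full float precision through the solve. Working values are displayed (rounded to four significant digits) as written. Every reported number is rounded a single time; all derived quantities are recomputed at full float precision (totals, yield, ignition loss, five oxide percentages, glass mass) from the batch weights per 99.99 kg of glass exactly as shown in problem or answer.
Target oxide masses per 99.99 kg fused product:
  Al2O3: 0.04728% × 99.99 = 0.04728 kg
  MgO: 34.98% × 99.99 = 34.98 kg
  K2O: 20.55% × 99.99 = 20.55 kg
  SiO2: 39.42% × 99.99 = 39.42 kg
  ZnO: 5.000% × 99.99 = 5.000 kg
Mass-balance tally per oxide using the reported weights, against the basis in use (delivered sums recover each target inside rounding margins):
  Al2O3: 15.76·0.003000 = 0.04728 kg (target 0.04728 kg)
  MgO: 23.36·0.9852 + 37.55·0.3185 = 34.97 kg (target 34.98 kg)
  K2O: 30.25·0.6792 = 20.55 kg (target 20.55 kg)
  SiO2: 15.76·0.9950 + 37.55·0.6321 = 39.42 kg (target 39.42 kg)
  ZnO: 5.010·0.9980 = 5.000 kg (target 5.000 kg)
Consistency of the glass mass: Σ batch − LOI loss = 99.98 kg (the targets, summed, come to 99.99 kg; stated basis 99.99 kg — differing by rounding only).
Batch total: Σ batch = 111.9 kg; Σ batch·LOI gives LOI loss = 11.95 kg; yield, glass over the total, = 89.33%.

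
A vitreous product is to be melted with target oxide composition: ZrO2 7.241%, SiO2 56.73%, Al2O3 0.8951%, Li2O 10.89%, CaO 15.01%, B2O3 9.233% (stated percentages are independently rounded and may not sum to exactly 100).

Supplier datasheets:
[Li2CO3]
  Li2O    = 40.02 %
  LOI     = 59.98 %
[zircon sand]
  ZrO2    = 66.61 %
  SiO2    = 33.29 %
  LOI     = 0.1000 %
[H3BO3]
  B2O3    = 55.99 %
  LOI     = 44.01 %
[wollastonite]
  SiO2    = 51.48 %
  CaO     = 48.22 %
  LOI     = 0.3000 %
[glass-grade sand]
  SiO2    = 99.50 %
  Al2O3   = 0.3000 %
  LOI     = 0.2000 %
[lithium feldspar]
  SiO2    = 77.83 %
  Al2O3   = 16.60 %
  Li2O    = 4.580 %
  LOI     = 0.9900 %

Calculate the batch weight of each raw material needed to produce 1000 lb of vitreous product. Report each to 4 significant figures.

Mid-chain values appear with 4-significant-digit rounding as written. Each numeric step keeps full precision in every operation — every reported result is rounded exactly once — derived quantities, including the six compositions, LOI, the yield, net glass mass, totals, are recomputed from the batch weights on 1000 lb of glass at exact precision as they appear in the problem or the answer.
Target masses of each oxide per 1000 lb vitreous product:
  ZrO2: 7.241% × 1000 = 72.41 lb
  SiO2: 56.73% × 1000 = 567.3 lb
  Al2O3: 0.8951% × 1000 = 8.951 lb
  Li2O: 10.89% × 1000 = 108.9 lb
  CaO: 15.01% × 1000 = 150.1 lb
  B2O3: 9.233% × 1000 = 92.33 lb
Mass-balance tally per oxide given the weights on record, on the stated basis (oxide sums agree with the targets within answer rounding):
  ZrO2: 108.7·0.6661 = 72.41 lb (target 72.41 lb)
  SiO2: 108.7·0.3329 + 311.3·0.5148 + 335.3·0.9950 + 47.86·0.7783 = 567.3 lb (target 567.3 lb)
  Al2O3: 335.3·0.003000 + 47.86·0.1660 = 8.951 lb (target 8.951 lb)
  Li2O: 266.6·0.4002 + 47.86·0.04580 = 108.9 lb (target 108.9 lb)
  CaO: 311.3·0.4822 = 150.1 lb (target 150.1 lb)
  B2O3: 164.9·0.5599 = 92.33 lb (target 92.33 lb)
Glass-mass sanity pass: total charge less LOI = 1000 lb (per-oxide target masses sum to 1000 lb; stated basis 1000 lb — any gap is answer rounding).
Batch total: Σ batch = 1235 lb; the LOI term Σ batch·LOI equals 234.7 lb; the yield ratio, glass ÷ batch: 80.99%.

Batch per 1000 lb vitreous product:
  Li2CO3: 266.6 lb
  zircon sand: 108.7 lb
  H3BO3: 164.9 lb
  wollastonite: 311.3 lb
  glass-grade sand: 335.3 lb
  lithium feldspar: 47.86 lb
Total batch = 1235 lb; LOI loss = 234.7 lb; yield = 80.99%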